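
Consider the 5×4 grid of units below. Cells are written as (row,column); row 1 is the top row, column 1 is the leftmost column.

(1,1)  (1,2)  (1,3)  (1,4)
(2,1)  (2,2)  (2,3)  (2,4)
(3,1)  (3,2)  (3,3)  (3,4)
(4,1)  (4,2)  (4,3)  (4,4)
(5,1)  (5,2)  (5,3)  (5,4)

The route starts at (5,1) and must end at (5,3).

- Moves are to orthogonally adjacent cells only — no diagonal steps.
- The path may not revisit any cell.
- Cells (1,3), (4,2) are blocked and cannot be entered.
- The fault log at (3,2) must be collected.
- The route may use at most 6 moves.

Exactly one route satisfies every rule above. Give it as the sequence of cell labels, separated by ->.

The budget equals the shortest possible length, so every move has to be on a shortest route through the required cells.
Route from (5,1): up 2 to (3,1), right 2 to (3,3), down 2 to (5,3) — 6 moves in all.
Check: all required cells visited; 6 ≤ 6 moves.

(5,1) -> (4,1) -> (3,1) -> (3,2) -> (3,3) -> (4,3) -> (5,3)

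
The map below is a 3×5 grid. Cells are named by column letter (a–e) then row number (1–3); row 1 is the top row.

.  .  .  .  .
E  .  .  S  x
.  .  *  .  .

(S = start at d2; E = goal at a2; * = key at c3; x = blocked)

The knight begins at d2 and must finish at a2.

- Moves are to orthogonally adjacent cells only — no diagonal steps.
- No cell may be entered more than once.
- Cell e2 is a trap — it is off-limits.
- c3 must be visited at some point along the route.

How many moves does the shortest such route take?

Any route passes through c3 somewhere between d2 and a2. Summing Manhattan distances along the two legs (d2 → c3 → a2) gives a lower bound of 2 + 3 = 5 moves.
A route of 5 moves achieves this: d2 → d3 → c3 → c2 → b2 → a2.
Since 5 matches the lower bound, it is optimal.

5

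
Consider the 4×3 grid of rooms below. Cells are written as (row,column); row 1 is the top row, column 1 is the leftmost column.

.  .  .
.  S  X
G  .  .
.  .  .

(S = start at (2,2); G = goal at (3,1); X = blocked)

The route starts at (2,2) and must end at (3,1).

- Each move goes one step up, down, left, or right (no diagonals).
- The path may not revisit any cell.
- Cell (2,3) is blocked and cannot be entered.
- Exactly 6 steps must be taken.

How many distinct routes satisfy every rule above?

Need simple routes of exactly 6 moves from (2,2) to (3,1) (Manhattan distance 2, so 2 moves are spent on a detour and 2 undoing it).
Enumerating: (2,2) (3,2) (3,3) (4,3) (4,2) (4,1) (3,1).
That gives 1 route.

1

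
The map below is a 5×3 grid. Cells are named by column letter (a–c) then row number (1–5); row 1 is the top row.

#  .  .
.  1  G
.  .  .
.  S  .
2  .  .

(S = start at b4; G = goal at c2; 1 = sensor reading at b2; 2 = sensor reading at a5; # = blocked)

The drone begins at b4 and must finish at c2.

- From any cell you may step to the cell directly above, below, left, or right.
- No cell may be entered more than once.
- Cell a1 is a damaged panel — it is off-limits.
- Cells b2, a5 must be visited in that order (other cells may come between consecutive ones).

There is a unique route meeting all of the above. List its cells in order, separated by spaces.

The waypoints must appear in the order b2, a5, with no cell reused.
Route from b4: up 2 to b2, left 1 to a2, down 3 to a5, right 2 to c5, up 3 to c2 — 11 moves in all.
Check: order respected (1 at step 2, 2 at step 6).

b4 b3 b2 a2 a3 a4 a5 b5 c5 c4 c3 c2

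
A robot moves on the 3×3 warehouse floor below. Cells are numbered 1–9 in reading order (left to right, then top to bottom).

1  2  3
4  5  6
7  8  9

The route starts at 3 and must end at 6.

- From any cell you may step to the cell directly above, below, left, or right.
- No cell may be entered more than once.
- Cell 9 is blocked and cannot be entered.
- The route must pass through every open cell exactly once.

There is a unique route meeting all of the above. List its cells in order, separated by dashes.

3 - 2 - 1 - 4 - 7 - 8 - 5 - 6

Need to visit all 8 open cells exactly once, starting at 3 and ending at 6.
Cell 1 has only two open neighbours (4 and 2), so the path must pass straight through it: one of those is the cell it's entered from and the other is where it exits.
Route from 3: left 2 to 1, down 2 to 7, right 1 to 8, up 1 to 5, right 1 to 6 — 7 moves in all.
Check: all 8 open cells covered.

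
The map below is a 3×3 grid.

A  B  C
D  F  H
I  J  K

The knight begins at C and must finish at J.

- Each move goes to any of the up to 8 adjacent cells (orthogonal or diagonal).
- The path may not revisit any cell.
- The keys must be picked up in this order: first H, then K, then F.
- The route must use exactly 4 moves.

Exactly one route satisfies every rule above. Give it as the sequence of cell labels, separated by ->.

C -> H -> K -> F -> J

The waypoints must appear in the order H, K, F, with no cell reused.
Route from C: down 2 to K, up-left 1 to F, down 1 to J — 4 moves in all.
Check: order respected (H at step 1, K at step 2, F at step 3); 4 moves as required.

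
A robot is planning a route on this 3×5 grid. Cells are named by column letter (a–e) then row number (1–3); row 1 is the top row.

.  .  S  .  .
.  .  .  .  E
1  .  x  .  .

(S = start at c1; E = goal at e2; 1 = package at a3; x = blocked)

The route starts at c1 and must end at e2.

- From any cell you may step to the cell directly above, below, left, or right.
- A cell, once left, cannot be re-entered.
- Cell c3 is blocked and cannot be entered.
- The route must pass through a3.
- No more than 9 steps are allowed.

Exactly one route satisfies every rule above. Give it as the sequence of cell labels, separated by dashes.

The budget equals the shortest possible length, so every move has to be on a shortest route through the required cells.
Route from c1: 2× left (reaching a1), 2× down (reaching a3), right to b3, up to b2, 3× right (reaching e2) — 9 moves in all.
Check: all required cells visited; 9 ≤ 9 moves.

c1 - b1 - a1 - a2 - a3 - b3 - b2 - c2 - d2 - e2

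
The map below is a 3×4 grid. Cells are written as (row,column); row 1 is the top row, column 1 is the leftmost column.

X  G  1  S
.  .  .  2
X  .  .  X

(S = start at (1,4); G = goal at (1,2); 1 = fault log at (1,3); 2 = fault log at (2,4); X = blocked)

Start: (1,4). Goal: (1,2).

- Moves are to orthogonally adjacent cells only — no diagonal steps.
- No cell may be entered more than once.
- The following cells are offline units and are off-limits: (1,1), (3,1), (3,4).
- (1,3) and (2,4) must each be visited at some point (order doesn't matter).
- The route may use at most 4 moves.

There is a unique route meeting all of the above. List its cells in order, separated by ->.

Any route must reach (1,3) and (2,4) and still end at (1,2) within 4 moves, so the order of the required stops is forced.
Route from (1,4): down to (2,4), left to (2,3), up to (1,3), left to (1,2) — 4 moves in all.
Check: all required cells visited; 4 ≤ 4 moves.

(1,4) -> (2,4) -> (2,3) -> (1,3) -> (1,2)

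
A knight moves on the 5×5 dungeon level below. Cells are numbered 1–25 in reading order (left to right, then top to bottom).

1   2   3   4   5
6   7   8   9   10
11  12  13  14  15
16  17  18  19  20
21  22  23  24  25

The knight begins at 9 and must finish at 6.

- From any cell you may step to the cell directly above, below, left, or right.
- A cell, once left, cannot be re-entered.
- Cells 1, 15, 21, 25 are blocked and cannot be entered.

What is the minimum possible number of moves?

3

The Manhattan distance from 9 to 6 is |2−2| + |4−1| = 3, so at least 3 moves are needed.
A route of 3 moves achieves this: 9 → 8 → 7 → 6.
Since 3 matches the lower bound, it is optimal.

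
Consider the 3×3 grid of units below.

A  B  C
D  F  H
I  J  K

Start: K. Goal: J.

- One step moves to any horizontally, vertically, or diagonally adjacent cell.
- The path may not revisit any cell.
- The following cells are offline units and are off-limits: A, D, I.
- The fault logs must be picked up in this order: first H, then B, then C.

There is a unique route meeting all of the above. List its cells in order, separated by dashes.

The waypoints must appear in the order H, B, C, with no cell reused.
Route from K: up 1 to H, up-left 1 to B, right 1 to C, down-left 1 to F, down 1 to J — 5 moves in all.
Check: order respected (H at step 1, B at step 2, C at step 3).

K - H - B - C - F - J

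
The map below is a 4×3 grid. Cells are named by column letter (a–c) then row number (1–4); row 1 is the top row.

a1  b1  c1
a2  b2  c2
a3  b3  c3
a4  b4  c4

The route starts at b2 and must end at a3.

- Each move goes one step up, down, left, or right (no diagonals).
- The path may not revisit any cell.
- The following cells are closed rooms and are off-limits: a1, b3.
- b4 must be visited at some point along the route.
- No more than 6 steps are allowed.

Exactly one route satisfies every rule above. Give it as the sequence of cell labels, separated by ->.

Any route must reach b4 and still end at a3 within 6 moves, so the order of the required stops is forced.
Route from b2: right 1 to c2, down 2 to c4, left 2 to a4, up 1 to a3 — 6 moves in all.
Check: all required cells visited; 6 ≤ 6 moves.

b2 -> c2 -> c3 -> c4 -> b4 -> a4 -> a3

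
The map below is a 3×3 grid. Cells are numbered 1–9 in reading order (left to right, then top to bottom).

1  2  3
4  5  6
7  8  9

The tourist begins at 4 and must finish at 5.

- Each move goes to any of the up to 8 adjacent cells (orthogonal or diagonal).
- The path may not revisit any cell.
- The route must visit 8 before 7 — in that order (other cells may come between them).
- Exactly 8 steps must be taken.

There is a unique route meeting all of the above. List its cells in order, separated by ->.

The waypoints must appear in the order 8, 7, with no cell reused.
Route from 4: up 1 to 1, right 2 to 3, down 2 to 9, left 2 to 7, up-right 1 to 5 — 8 moves in all.
Check: order respected (8 at step 6, 7 at step 7); 8 moves as required.

4 -> 1 -> 2 -> 3 -> 6 -> 9 -> 8 -> 7 -> 5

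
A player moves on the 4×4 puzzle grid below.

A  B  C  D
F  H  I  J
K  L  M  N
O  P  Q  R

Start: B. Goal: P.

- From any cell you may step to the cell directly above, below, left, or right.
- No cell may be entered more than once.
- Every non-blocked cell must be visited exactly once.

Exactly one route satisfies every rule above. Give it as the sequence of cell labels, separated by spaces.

B A F H I C D J N R Q M L K O P

Need to visit all 16 open cells exactly once, starting at B and ending at P.
Cell O has only two open neighbours (K and P), so the path must pass straight through it: one of those is the cell it's entered from and the other is where it exits.
Route from B: left 1 to A, down 1 to F, right 2 to I, up 1 to C, right 1 to D, down 3 to R, left 1 to Q, up 1 to M, left 2 to K, down 1 to O, right 1 to P — 15 moves in all.
Check: all 16 open cells covered.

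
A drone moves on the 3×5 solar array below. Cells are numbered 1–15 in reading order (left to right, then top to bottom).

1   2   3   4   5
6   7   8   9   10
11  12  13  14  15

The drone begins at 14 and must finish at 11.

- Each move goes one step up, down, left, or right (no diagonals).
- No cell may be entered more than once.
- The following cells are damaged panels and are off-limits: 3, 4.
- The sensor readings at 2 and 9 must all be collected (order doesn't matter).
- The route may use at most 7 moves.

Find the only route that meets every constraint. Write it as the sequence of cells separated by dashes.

Any route must reach 2 and 9 and still end at 11 within 7 moves, so the order of the required stops is forced.
Route from 14: up to 9, 2× left (reaching 7), up to 2, left to 1, 2× down (reaching 11) — 7 moves in all.
Check: all required cells visited; 7 ≤ 7 moves.

14 - 9 - 8 - 7 - 2 - 1 - 6 - 11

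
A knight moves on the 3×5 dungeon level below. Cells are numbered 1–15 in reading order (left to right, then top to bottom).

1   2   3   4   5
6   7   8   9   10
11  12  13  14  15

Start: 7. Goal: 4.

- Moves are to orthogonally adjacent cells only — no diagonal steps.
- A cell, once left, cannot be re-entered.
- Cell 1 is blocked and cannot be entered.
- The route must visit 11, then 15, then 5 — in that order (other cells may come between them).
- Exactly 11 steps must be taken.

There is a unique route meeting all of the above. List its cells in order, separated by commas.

7, 6, 11, 12, 13, 8, 9, 14, 15, 10, 5, 4

The waypoints must appear in the order 11, 15, 5, with no cell reused.
Route from 7: left to 6, down to 11, 2× right (reaching 13), up to 8, right to 9, down to 14, right to 15, 2× up (reaching 5), left to 4 — 11 moves in all.
Check: order respected (11 at step 2, 15 at step 8, 5 at step 10); 11 moves as required.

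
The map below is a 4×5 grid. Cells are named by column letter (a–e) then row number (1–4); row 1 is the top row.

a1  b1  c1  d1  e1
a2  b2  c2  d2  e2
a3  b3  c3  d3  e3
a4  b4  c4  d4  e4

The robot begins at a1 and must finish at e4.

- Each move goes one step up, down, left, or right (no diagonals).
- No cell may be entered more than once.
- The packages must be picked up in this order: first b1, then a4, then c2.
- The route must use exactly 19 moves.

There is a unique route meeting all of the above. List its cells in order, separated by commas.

a1, b1, b2, a2, a3, a4, b4, b3, c3, c4, d4, d3, d2, c2, c1, d1, e1, e2, e3, e4

The waypoints must appear in the order b1, a4, c2, with no cell reused.
Route from a1: right 1 to b1, down 1 to b2, left 1 to a2, down 2 to a4, right 1 to b4, up 1 to b3, right 1 to c3, down 1 to c4, right 1 to d4, up 2 to d2, left 1 to c2, up 1 to c1, right 2 to e1, down 3 to e4 — 19 moves in all.
Check: order respected (b1 at step 1, a4 at step 5, c2 at step 13); 19 moves as required.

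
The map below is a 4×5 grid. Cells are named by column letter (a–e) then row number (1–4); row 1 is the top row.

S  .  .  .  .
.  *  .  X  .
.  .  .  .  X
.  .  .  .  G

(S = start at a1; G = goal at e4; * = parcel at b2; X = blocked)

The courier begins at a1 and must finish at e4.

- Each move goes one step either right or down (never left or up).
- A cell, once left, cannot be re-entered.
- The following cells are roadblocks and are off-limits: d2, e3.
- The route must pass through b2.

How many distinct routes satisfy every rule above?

A right/down-only route from a1 to e4 makes exactly 3 down-moves and 4 right-moves in some order.
With no other constraints that would be C(7,3) = 35 routes.
Split at b2 and multiply the segment counts (each segment already excludes blocked cells): a1→b2: 2; b2→e4: 5; product = 10.
That gives 10 routes.

10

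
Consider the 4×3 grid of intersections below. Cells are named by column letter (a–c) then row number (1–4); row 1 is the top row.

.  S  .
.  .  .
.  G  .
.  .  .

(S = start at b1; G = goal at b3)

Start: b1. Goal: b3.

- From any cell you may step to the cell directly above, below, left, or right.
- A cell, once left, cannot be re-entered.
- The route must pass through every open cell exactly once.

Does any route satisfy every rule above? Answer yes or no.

no

Colour the cells like a checkerboard: each orthogonal step flips colour, so a Hamiltonian route alternates colours. Here there are 6 cells of one colour and 6 of the other, with start on the same colour as the goal — the counts and endpoints can't be arranged into an alternating sequence of length 12, so no Hamiltonian route exists.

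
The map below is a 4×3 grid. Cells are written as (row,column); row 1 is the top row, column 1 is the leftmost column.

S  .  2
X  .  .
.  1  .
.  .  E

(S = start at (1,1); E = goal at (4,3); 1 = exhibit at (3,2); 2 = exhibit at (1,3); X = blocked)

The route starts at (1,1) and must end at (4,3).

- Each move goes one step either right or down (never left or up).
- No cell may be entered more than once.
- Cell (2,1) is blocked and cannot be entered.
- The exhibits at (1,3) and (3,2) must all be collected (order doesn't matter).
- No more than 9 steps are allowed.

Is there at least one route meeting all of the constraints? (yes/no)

no

(3,2) is below but to the left of (1,3): going (1,3) → (3,2) would need a leftward move and (3,2) → (1,3) an upward move, so no right/down-only route can visit both required cells.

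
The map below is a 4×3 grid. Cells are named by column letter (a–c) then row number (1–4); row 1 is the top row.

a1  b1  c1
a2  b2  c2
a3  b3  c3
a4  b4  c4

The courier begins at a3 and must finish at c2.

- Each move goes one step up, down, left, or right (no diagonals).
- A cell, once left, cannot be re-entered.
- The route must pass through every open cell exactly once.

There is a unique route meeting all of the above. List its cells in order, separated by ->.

Need to visit all 12 open cells exactly once, starting at a3 and ending at c2.
Cell c1 has only two open neighbours (c2 and b1), so the path must pass straight through it: one of those is the cell it's entered from and the other is where it exits.
Route from a3: down to a4, 2× right (reaching c4), up to c3, left to b3, up to b2, left to a2, up to a1, 2× right (reaching c1), down to c2 — 11 moves in all.
Check: all 12 open cells covered.

a3 -> a4 -> b4 -> c4 -> c3 -> b3 -> b2 -> a2 -> a1 -> b1 -> c1 -> c2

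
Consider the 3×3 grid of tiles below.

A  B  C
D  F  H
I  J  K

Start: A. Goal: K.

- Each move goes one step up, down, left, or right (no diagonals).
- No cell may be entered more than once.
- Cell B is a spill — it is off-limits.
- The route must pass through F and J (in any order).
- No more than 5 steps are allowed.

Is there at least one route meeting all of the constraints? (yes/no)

yes

One route that works: A → D → F → J → K.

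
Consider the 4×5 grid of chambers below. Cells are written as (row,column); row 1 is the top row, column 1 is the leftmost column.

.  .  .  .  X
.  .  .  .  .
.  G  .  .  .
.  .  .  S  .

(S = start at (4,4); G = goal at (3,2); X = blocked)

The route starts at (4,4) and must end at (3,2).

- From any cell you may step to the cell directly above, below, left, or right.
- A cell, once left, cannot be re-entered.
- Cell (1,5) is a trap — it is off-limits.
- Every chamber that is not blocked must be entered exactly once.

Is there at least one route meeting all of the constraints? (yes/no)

Colour the cells like a checkerboard: each orthogonal step flips colour, so a Hamiltonian route alternates colours. Here there are 9 cells of one colour and 10 of the other, with start on the opposite colour to the goal — the counts and endpoints can't be arranged into an alternating sequence of length 19, so no Hamiltonian route exists.

no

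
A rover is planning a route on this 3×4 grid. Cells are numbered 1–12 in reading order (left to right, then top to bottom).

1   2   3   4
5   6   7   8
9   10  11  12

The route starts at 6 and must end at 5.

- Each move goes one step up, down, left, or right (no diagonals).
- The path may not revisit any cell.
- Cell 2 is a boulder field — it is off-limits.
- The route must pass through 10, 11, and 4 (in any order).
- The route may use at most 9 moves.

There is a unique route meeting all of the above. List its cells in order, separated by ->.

6 -> 7 -> 3 -> 4 -> 8 -> 12 -> 11 -> 10 -> 9 -> 5

The budget equals the shortest possible length, so every move has to be on a shortest route through the required cells.
Route from 6: right to 7, up to 3, right to 4, 2× down (reaching 12), 3× left (reaching 9), up to 5 — 9 moves in all.
Check: all required cells visited; 9 ≤ 9 moves.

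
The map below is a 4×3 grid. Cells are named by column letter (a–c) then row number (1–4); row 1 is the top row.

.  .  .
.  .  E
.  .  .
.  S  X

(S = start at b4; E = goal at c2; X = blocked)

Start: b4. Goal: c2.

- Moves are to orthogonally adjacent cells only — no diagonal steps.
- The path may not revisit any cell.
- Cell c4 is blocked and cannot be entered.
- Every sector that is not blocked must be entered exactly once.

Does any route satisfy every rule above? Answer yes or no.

no

Colour the cells like a checkerboard: each orthogonal step flips colour, so a Hamiltonian route alternates colours. Here there are 6 cells of one colour and 5 of the other, with start on the opposite colour to the goal — the counts and endpoints can't be arranged into an alternating sequence of length 11, so no Hamiltonian route exists.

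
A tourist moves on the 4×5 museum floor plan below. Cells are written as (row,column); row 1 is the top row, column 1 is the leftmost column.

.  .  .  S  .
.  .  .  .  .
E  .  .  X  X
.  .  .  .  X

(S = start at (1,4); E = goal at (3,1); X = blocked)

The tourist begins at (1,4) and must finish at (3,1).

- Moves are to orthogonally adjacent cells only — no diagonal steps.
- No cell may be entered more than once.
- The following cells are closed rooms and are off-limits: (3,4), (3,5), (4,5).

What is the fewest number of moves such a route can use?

The Manhattan distance from (1,4) to (3,1) is |1−3| + |4−1| = 5, so at least 5 moves are needed.
A route of 5 moves achieves this: (1,4) → (2,4) → (2,3) → (3,3) → (3,2) → (3,1).
Since 5 matches the lower bound, it is optimal.

5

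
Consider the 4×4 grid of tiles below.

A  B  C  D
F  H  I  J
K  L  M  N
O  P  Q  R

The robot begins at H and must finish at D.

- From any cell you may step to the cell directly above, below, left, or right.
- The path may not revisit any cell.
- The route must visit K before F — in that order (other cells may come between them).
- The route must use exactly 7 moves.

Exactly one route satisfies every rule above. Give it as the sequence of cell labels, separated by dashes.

H - L - K - F - A - B - C - D

The waypoints must appear in the order K, F, with no cell reused.
Route from H: down to L, left to K, 2× up (reaching A), 3× right (reaching D) — 7 moves in all.
Check: order respected (K at step 2, F at step 3); 7 moves as required.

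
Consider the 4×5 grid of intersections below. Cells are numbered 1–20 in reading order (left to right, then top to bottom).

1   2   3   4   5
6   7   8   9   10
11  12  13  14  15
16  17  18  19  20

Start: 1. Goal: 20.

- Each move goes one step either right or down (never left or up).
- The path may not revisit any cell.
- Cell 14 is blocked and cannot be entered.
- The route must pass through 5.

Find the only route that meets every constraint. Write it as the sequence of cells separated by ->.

1 -> 2 -> 3 -> 4 -> 5 -> 10 -> 15 -> 20

Moves only go right or down, so the column and row indices never decrease.
Route from 1: right 4 to 5, down 3 to 20 — 7 moves in all.
Check: all required cells visited.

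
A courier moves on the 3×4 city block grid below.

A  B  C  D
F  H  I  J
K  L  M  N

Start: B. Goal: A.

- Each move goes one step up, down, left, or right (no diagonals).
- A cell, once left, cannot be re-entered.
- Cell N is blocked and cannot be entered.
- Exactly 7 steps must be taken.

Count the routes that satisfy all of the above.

5

Need simple routes of exactly 7 moves from B to A (Manhattan distance 1, so 3 moves are spent on a detour and 3 undoing it).
Enumerating: B H I M L K F A | B C I M L H F A | B C I M L K F A | B C I H L K F A | B C D J I H F A.
That gives 5 routes.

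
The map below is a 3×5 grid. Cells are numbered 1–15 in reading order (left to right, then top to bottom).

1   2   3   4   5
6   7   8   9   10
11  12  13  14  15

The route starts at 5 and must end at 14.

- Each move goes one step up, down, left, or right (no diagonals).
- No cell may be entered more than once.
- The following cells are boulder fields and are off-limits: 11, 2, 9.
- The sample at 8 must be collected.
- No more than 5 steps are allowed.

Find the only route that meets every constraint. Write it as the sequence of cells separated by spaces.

5 4 3 8 13 14

The 5-move cap with required stops at 8 leaves no slack for detours.
Route from 5: left 2 to 3, down 2 to 13, right 1 to 14 — 5 moves in all.
Check: all required cells visited; 5 ≤ 5 moves.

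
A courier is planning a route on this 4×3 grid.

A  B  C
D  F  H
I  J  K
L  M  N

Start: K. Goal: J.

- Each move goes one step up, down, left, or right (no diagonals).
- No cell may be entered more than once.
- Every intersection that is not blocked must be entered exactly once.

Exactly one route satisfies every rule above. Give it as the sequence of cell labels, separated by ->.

K -> N -> M -> L -> I -> D -> A -> B -> C -> H -> F -> J

Need to visit all 12 open cells exactly once, starting at K and ending at J.
Cell L has only two open neighbours (I and M), so the path must pass straight through it: one of those is the cell it's entered from and the other is where it exits.
Route from K: down 1 to N, left 2 to L, up 3 to A, right 2 to C, down 1 to H, left 1 to F, down 1 to J — 11 moves in all.
Check: all 12 open cells covered.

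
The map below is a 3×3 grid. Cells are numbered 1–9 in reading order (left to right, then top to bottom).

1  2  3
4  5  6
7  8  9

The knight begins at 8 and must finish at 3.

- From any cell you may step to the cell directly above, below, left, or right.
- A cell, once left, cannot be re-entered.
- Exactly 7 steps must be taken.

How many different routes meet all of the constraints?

Need simple routes of exactly 7 moves from 8 to 3 (Manhattan distance 3, so 2 moves are spent on a detour and 2 undoing it).
Enumerating: 8 7 4 1 2 5 6 3 | 8 9 6 5 4 1 2 3.
That gives 2 routes.

2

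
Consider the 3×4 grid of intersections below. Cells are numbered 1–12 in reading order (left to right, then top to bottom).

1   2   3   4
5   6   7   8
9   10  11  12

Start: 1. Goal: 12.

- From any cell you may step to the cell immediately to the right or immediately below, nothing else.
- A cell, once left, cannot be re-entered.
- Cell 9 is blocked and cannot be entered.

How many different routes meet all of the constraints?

A right/down-only route from 1 to 12 makes exactly 2 down-moves and 3 right-moves in some order.
With no other constraints that would be C(5,2) = 10 routes.
Subtract routes through each blocked cell (inclusion–exclusion for overlaps): − through 9: 1 → 9.
That gives 9 routes.

9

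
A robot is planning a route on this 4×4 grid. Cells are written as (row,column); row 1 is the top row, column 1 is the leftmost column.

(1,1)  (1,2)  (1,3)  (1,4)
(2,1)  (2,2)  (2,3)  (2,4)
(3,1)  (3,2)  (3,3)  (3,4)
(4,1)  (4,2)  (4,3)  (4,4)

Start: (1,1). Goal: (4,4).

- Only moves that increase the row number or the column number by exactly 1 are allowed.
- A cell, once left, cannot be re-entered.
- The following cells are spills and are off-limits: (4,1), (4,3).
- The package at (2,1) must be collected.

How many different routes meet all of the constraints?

4

A right/down-only route from (1,1) to (4,4) makes exactly 3 down-moves and 3 right-moves in some order.
With no other constraints that would be C(6,3) = 20 routes.
Split at (2,1) and multiply the segment counts (each segment already excludes blocked cells): (1,1)→(2,1): 1; (2,1)→(4,4): 4; product = 4.
That gives 4 routes.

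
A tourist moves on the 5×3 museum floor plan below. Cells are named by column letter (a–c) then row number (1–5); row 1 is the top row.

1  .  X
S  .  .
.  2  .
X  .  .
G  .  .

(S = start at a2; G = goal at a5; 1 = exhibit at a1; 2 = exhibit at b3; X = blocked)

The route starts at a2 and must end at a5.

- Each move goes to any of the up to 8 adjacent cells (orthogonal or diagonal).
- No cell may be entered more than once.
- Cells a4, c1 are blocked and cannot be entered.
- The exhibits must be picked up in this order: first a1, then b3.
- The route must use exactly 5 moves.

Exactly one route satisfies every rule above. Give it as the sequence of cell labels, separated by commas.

a2, a1, b2, b3, b4, a5

The waypoints must appear in the order a1, b3, with no cell reused.
Route from a2: up 1 to a1, down-right 1 to b2, down 2 to b4, down-left 1 to a5 — 5 moves in all.
Check: order respected (1 at step 1, 2 at step 3); 5 moves as required.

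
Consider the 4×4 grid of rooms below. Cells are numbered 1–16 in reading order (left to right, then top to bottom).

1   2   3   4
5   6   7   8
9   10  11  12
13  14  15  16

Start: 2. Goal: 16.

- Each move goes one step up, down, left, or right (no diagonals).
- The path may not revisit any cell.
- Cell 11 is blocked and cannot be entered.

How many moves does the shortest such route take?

5

The Manhattan distance from 2 to 16 is |1−4| + |2−4| = 5, so at least 5 moves are needed.
A route of 5 moves achieves this: 2 → 6 → 10 → 14 → 15 → 16.
Since 5 matches the lower bound, it is optimal.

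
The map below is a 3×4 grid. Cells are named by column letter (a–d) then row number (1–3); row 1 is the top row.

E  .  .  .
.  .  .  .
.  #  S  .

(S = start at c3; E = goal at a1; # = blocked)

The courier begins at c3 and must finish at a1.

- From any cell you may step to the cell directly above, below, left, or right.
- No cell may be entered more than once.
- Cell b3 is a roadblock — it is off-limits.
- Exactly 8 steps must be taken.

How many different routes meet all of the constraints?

5

Need simple routes of exactly 8 moves from c3 to a1 (Manhattan distance 4, so 2 moves are spent on a detour and 2 undoing it).
Enumerating: c3 c2 d2 d1 c1 b1 b2 a2 a1 | c3 d3 d2 d1 c1 c2 b2 b1 a1 | c3 d3 d2 d1 c1 c2 b2 a2 a1 | c3 d3 d2 d1 c1 b1 b2 a2 a1 | c3 d3 d2 c2 c1 b1 b2 a2 a1.
That gives 5 routes.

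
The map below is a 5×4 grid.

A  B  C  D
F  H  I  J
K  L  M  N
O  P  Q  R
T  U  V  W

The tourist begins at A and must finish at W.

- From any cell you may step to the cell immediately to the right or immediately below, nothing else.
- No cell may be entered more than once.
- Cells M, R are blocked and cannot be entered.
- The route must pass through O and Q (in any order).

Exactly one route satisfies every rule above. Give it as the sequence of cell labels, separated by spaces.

A F K O P Q V W

Moves only go right or down, so the column and row indices never decrease.
Route from A: 3× down (reaching O), 2× right (reaching Q), down to V, right to W — 7 moves in all.
Check: all required cells visited.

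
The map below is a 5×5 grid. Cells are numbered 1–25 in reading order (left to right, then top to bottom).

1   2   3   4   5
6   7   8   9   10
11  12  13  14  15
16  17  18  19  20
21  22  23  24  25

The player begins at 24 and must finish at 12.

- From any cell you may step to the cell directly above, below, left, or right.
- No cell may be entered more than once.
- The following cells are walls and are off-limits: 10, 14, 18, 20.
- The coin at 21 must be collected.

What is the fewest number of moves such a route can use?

6

Any route passes through 21 somewhere between 24 and 12. Summing Manhattan distances along the two legs (24 → 21 → 12) gives a lower bound of 3 + 3 = 6 moves.
A route of 6 moves achieves this: 24 → 23 → 22 → 21 → 16 → 11 → 12.
Since 6 matches the lower bound, it is optimal.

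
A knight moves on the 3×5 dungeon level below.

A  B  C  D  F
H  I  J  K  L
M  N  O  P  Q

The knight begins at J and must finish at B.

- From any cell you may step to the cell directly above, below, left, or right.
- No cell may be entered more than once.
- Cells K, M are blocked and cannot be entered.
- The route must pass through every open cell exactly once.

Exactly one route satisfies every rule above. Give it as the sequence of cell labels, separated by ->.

Need to visit all 13 open cells exactly once, starting at J and ending at B.
Cell L has only two open neighbours (F and Q), so the path must pass straight through it: one of those is the cell it's entered from and the other is where it exits.
Route from J: up to C, 2× right (reaching F), 2× down (reaching Q), 3× left (reaching N), up to I, left to H, up to A, right to B — 12 moves in all.
Check: all 13 open cells covered.

J -> C -> D -> F -> L -> Q -> P -> O -> N -> I -> H -> A -> B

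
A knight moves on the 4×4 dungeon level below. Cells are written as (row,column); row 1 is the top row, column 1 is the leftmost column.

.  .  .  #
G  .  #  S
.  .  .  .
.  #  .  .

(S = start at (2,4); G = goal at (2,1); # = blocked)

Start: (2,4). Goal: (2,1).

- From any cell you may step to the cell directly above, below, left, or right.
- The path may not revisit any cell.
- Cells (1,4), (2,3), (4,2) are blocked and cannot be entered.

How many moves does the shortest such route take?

The Manhattan distance from (2,4) to (2,1) is |2−2| + |4−1| = 3, so at least 3 moves are needed.
That bound ignores the blocked cells. Measuring each leg by the fewest moves that actually steer around them ((2,4)→(2,1): 5) raises the lower bound to 5.
A route of 5 moves exists: (2,4) → (3,4) → (3,3) → (3,2) → (2,2) → (2,1).
Since 5 matches that lower bound, it is optimal.

5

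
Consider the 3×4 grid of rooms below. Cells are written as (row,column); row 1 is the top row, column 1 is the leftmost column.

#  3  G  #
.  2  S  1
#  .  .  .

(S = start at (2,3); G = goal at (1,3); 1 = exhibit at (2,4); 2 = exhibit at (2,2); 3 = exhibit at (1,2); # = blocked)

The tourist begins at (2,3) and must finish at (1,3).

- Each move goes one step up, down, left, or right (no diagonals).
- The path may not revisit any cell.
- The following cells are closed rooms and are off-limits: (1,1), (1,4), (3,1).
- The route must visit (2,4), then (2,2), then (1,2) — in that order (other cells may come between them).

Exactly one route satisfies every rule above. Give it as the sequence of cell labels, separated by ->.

(2,3) -> (2,4) -> (3,4) -> (3,3) -> (3,2) -> (2,2) -> (1,2) -> (1,3)

The waypoints must appear in the order (2,4), (2,2), (1,2), with no cell reused.
Route from (2,3): right 1 to (2,4), down 1 to (3,4), left 2 to (3,2), up 2 to (1,2), right 1 to (1,3) — 7 moves in all.
Check: order respected (1 at step 1, 2 at step 5, 3 at step 6).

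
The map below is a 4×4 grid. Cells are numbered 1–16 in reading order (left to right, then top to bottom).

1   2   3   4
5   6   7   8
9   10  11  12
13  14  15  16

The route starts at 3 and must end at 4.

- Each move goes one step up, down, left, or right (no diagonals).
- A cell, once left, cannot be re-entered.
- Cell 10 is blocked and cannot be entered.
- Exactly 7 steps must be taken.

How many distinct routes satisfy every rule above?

3

Need simple routes of exactly 7 moves from 3 to 4 (Manhattan distance 1, so 3 moves are spent on a detour and 3 undoing it).
Enumerating: 3 7 11 15 16 12 8 4 | 3 2 6 7 11 12 8 4 | 3 2 1 5 6 7 8 4.
That gives 3 routes.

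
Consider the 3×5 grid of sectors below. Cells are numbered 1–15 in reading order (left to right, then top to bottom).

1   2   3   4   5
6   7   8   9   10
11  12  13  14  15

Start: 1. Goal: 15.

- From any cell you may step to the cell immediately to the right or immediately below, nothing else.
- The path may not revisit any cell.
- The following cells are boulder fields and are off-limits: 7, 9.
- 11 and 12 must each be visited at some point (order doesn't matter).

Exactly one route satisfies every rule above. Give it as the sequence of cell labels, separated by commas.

1, 6, 11, 12, 13, 14, 15

Moves only go right or down, so the column and row indices never decrease.
Route from 1: down 2 to 11, right 4 to 15 — 6 moves in all.
Check: all required cells visited.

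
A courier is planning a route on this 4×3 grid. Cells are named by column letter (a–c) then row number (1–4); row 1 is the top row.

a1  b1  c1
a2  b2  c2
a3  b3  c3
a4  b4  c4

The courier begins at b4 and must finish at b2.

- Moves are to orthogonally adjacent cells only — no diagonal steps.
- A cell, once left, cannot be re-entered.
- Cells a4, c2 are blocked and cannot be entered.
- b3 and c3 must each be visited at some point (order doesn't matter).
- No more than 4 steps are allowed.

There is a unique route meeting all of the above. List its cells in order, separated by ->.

b4 -> c4 -> c3 -> b3 -> b2

The budget equals the shortest possible length, so every move has to be on a shortest route through the required cells.
Route from b4: right to c4, up to c3, left to b3, up to b2 — 4 moves in all.
Check: all required cells visited; 4 ≤ 4 moves.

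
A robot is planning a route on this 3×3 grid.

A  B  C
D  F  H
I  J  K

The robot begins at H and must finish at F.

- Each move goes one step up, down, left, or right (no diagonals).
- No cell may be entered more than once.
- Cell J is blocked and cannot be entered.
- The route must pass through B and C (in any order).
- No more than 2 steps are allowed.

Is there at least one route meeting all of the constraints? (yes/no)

no

Even ignoring the no-revisit rule, getting from H to F, taking the cheapest ordering H → C → B → F needs at least 1 + 1 + 1 = 3 moves (Manhattan distance per leg), which exceeds the 2-move limit.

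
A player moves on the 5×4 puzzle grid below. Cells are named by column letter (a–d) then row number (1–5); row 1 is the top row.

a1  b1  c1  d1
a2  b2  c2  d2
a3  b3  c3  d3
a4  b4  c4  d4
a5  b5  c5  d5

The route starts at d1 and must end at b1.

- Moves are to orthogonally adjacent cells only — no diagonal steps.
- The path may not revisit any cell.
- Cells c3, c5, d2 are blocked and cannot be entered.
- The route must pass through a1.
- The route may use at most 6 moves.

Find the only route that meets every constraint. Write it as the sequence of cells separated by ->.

d1 -> c1 -> c2 -> b2 -> a2 -> a1 -> b1

Any route must reach a1 and still end at b1 within 6 moves, so the order of the required stops is forced.
Route from d1: left to c1, down to c2, 2× left (reaching a2), up to a1, right to b1 — 6 moves in all.
Check: all required cells visited; 6 ≤ 6 moves.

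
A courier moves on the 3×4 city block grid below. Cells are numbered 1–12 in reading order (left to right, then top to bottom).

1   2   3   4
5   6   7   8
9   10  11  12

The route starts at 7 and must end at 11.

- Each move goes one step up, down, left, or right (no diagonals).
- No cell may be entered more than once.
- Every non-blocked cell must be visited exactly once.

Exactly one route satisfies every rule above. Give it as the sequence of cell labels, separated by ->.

Need to visit all 12 open cells exactly once, starting at 7 and ending at 11.
Cell 4 has only two open neighbours (8 and 3), so the path must pass straight through it: one of those is the cell it's entered from and the other is where it exits.
Route from 7: left to 6, down to 10, left to 9, 2× up (reaching 1), 3× right (reaching 4), 2× down (reaching 12), left to 11 — 11 moves in all.
Check: all 12 open cells covered.

7 -> 6 -> 10 -> 9 -> 5 -> 1 -> 2 -> 3 -> 4 -> 8 -> 12 -> 11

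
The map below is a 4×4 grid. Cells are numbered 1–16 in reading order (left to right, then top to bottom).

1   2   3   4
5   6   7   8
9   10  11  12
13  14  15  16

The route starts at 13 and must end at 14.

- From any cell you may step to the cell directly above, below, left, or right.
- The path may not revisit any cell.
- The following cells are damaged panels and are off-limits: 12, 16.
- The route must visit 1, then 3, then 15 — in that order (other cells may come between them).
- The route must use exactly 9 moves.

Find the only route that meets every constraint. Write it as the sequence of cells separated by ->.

13 -> 9 -> 5 -> 1 -> 2 -> 3 -> 7 -> 11 -> 15 -> 14

The waypoints must appear in the order 1, 3, 15, with no cell reused.
Route from 13: up 3 to 1, right 2 to 3, down 3 to 15, left 1 to 14 — 9 moves in all.
Check: order respected (1 at step 3, 3 at step 5, 15 at step 8); 9 moves as required.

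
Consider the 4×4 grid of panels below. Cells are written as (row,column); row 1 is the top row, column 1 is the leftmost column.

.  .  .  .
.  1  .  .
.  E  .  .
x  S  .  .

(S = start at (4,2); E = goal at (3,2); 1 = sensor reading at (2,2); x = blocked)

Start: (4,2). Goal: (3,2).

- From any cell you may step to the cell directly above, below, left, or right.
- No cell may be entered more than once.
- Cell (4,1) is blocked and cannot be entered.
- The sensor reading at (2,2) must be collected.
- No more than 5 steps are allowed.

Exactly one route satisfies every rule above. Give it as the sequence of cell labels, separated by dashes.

The budget equals the shortest possible length, so every move has to be on a shortest route through the required cells.
Route from (4,2): right to (4,3), 2× up (reaching (2,3)), left to (2,2), down to (3,2) — 5 moves in all.
Check: all required cells visited; 5 ≤ 5 moves.

(4,2) - (4,3) - (3,3) - (2,3) - (2,2) - (3,2)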